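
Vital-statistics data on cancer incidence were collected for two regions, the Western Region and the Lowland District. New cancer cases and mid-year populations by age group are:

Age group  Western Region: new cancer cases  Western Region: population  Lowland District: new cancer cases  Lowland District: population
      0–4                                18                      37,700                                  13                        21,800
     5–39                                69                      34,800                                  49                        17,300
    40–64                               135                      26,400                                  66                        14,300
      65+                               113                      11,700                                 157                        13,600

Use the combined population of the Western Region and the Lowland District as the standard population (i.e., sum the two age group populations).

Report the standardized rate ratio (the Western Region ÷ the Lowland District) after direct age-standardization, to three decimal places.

0.881

Age-specific rates per 100,000 for the Western Region: 47.75, 198.28, 511.36, 965.81.
For the Lowland District: 59.63, 283.24, 461.54, 1154.41.
Combined standard total = 177,600; weights = 0.3350, 0.2934, 0.2292, 0.1425.
The Western Region: 0.3350×47.75 + 0.2934×198.28 + 0.2292×511.36 + 0.1425×965.81 = 328.9334 per 100,000.
The Lowland District: 0.3350×59.63 + 0.2934×283.24 + 0.2292×461.54 + 0.1425×1154.41 = 373.2885 per 100,000.
Ratio = 328.9334 ÷ 373.2885 = 0.88118.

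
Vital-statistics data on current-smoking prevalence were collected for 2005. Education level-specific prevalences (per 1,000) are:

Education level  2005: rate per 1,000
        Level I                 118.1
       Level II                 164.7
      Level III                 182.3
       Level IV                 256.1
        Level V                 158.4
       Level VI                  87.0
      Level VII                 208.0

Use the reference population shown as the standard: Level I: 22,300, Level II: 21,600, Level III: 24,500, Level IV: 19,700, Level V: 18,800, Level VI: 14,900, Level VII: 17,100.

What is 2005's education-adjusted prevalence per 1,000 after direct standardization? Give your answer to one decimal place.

169.4

Standard total = 138,900; weights = 0.1605, 0.1555, 0.1764, 0.1418, 0.1353, 0.1073, 0.1231.
Standardized rate: 0.1605×118.1 + 0.1555×164.7 + 0.1764×182.3 + 0.1418×256.1 + 0.1353×158.4 + 0.1073×87.0 + 0.1231×208.0 = 169.4290 per 1,000.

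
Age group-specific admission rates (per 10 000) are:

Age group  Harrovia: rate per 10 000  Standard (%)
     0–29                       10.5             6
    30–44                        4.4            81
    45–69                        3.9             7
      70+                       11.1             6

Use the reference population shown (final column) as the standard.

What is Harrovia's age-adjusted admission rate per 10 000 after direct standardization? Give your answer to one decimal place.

Standard weights: 0.06, 0.81, 0.07, 0.06.
Standardized rate: 0.0600×10.5 + 0.8100×4.4 + 0.0700×3.9 + 0.0600×11.1 = 5.1330 per 10 000.

5.1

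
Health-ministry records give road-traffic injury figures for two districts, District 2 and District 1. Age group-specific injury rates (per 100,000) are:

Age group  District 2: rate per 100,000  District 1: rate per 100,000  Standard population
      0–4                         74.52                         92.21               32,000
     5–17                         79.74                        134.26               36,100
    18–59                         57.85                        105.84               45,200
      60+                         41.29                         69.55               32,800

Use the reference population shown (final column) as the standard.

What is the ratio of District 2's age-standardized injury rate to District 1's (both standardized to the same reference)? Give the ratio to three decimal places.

0.621

Standard total = 146,100; weights = 0.2190, 0.2471, 0.3094, 0.2245.
District 2: 0.2190×74.52 + 0.2471×79.74 + 0.3094×57.85 + 0.2245×41.29 = 63.1922 per 100,000.
District 1: 0.2190×92.21 + 0.2471×134.26 + 0.3094×105.84 + 0.2245×69.55 = 101.7297 per 100,000.
Ratio = 63.1922 ÷ 101.7297 = 0.62118.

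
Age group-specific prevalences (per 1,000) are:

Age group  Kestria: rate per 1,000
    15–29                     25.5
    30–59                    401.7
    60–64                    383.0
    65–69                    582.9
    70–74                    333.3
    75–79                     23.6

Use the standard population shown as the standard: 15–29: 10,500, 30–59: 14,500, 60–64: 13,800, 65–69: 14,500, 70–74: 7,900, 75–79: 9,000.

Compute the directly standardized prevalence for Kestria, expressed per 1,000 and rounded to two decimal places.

Standard total = 70,200; weights = 0.1496, 0.2066, 0.1966, 0.2066, 0.1125, 0.1282.
Standardized rate: 0.1496×25.5 + 0.2066×401.7 + 0.1966×383.0 + 0.2066×582.9 + 0.1125×333.3 + 0.1282×23.6 = 323.0103 per 1,000.

323.01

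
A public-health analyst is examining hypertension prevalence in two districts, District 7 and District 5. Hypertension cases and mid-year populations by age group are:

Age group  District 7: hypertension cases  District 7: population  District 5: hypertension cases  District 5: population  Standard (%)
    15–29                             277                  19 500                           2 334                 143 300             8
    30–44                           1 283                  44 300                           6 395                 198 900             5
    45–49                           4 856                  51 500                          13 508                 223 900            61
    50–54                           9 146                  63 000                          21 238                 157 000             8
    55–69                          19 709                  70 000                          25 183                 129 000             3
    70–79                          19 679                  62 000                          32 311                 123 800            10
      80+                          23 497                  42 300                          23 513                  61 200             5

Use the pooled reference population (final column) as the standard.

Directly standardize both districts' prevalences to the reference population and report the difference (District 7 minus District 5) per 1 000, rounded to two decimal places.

37.98

Age-specific rates per 1 000 for District 7: 14.205, 28.962, 94.291, 145.175, 281.557, 317.403, 555.485.
For District 5: 16.288, 32.152, 60.331, 135.274, 195.217, 260.994, 384.199.
Standard weights: 0.08, 0.05, 0.61, 0.08, 0.03, 0.10, 0.05.
District 7: 0.0800×14.205 + 0.0500×28.962 + 0.6100×94.291 + 0.0800×145.175 + 0.0300×281.557 + 0.1000×317.403 + 0.0500×555.485 = 139.6774 per 1 000.
District 5: 0.0800×16.288 + 0.0500×32.152 + 0.6100×60.331 + 0.0800×135.274 + 0.0300×195.217 + 0.1000×260.994 + 0.0500×384.199 = 101.6999 per 1 000.
Difference = 139.6774 − 101.6999 = 37.9775.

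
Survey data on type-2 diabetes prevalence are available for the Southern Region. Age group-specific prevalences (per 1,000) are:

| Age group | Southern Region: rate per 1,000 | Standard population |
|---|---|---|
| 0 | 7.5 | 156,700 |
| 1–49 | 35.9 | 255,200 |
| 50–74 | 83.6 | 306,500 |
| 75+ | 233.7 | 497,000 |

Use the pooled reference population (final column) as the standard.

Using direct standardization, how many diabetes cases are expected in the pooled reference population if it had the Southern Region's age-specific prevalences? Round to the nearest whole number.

Expected diabetes cases = Σ (standard pop × age-specific rate ÷ 1,000)
= 156,700×7.5/1,000 + 255,200×35.9/1,000 + 306,500×83.6/1,000 + 497,000×233.7/1,000
= 1175.25 + 9161.68 + 25623.40 + 116148.90 = 152109.23.

152109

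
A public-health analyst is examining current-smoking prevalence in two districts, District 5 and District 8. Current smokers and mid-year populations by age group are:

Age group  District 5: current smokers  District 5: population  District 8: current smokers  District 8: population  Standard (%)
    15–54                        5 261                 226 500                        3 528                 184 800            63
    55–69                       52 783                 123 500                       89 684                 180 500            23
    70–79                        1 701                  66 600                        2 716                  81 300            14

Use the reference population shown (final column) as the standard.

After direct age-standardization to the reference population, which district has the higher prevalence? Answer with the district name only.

District 8

Age-specific rates per 1 000 for District 5: 23.227, 427.393, 25.541.
For District 8: 19.091, 496.864, 33.407.
Standard weights: 0.63, 0.23, 0.14.
District 5: 0.6300×23.227 + 0.2300×427.393 + 0.1400×25.541 = 116.5092 per 1 000.
District 8: 0.6300×19.091 + 0.2300×496.864 + 0.1400×33.407 = 130.9831 per 1 000.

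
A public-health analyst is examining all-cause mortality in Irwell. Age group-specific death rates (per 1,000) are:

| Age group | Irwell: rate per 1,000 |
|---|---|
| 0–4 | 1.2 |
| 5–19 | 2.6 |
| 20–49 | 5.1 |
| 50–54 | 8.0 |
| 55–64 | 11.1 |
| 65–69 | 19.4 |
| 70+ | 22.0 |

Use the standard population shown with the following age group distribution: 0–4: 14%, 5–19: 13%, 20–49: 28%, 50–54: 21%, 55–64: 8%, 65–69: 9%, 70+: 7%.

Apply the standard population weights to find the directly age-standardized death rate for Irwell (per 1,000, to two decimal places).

Standard weights: 0.14, 0.13, 0.28, 0.21, 0.08, 0.09, 0.07.
Standardized rate: 0.1400×1.2 + 0.1300×2.6 + 0.2800×5.1 + 0.2100×8.0 + 0.0800×11.1 + 0.0900×19.4 + 0.0700×22.0 = 7.7880 per 1,000.

7.79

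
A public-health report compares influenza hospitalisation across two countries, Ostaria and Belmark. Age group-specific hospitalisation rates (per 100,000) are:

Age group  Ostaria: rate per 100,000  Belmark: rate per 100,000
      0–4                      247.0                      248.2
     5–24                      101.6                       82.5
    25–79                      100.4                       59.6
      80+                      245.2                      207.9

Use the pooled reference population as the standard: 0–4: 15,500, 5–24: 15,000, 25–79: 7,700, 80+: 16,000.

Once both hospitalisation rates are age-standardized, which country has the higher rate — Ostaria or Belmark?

Ostaria

Standard total = 54,200; weights = 0.2860, 0.2768, 0.1421, 0.2952.
Ostaria: 0.2860×247.0 + 0.2768×101.6 + 0.1421×100.4 + 0.2952×245.2 = 185.4018 per 100,000.
Belmark: 0.2860×248.2 + 0.2768×82.5 + 0.1421×59.6 + 0.2952×207.9 = 163.6517 per 100,000.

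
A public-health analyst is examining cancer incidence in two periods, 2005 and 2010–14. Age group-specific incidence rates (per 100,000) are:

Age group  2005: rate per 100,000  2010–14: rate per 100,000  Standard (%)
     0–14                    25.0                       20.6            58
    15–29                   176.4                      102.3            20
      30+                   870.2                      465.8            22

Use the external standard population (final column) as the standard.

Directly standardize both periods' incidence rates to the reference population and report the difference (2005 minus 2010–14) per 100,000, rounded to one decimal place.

Standard weights: 0.58, 0.20, 0.22.
2005: 0.5800×25.0 + 0.2000×176.4 + 0.2200×870.2 = 241.2240 per 100,000.
2010–14: 0.5800×20.6 + 0.2000×102.3 + 0.2200×465.8 = 134.8840 per 100,000.
Difference = 241.2240 − 134.8840 = 106.3400.

106.3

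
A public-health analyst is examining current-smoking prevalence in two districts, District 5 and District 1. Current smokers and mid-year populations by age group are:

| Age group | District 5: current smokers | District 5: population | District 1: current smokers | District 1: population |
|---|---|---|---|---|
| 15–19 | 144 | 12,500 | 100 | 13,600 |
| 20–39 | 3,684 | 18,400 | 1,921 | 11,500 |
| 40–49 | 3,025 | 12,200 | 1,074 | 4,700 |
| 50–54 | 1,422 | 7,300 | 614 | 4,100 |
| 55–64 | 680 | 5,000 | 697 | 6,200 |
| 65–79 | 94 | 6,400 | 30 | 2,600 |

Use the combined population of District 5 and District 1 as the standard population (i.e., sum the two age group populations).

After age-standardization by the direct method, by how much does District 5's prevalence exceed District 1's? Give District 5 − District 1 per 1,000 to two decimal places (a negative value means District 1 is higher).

21.39

Age-specific rates per 1,000 for District 5: 11.520, 200.217, 247.951, 194.795, 136.000, 14.688.
For District 1: 7.353, 167.043, 228.511, 149.756, 112.419, 11.538.
Combined standard total = 104,500; weights = 0.2498, 0.2861, 0.1617, 0.1091, 0.1072, 0.0861.
District 5: 0.2498×11.520 + 0.2861×200.217 + 0.1617×247.951 + 0.1091×194.795 + 0.1072×136.000 + 0.0861×14.688 = 137.3549 per 1,000.
District 1: 0.2498×7.353 + 0.2861×167.043 + 0.1617×228.511 + 0.1091×149.756 + 0.1072×112.419 + 0.0861×11.538 = 115.9665 per 1,000.
Difference = 137.3549 − 115.9665 = 21.3883.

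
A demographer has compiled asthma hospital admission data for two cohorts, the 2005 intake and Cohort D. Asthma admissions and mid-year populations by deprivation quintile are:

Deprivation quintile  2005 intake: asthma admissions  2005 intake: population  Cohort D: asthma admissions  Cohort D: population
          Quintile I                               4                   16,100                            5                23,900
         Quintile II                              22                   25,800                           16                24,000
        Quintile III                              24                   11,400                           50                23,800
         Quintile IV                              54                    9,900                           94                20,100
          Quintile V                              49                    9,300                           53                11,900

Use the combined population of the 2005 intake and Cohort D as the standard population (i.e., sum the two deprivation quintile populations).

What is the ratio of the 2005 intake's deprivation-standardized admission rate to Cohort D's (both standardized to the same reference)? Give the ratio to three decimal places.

Deprivation-specific rates per 10,000 for the 2005 intake: 2.48, 8.53, 21.05, 54.55, 52.69.
For Cohort D: 2.09, 6.67, 21.01, 46.77, 44.54.
Combined standard total = 176,200; weights = 0.2270, 0.2826, 0.1998, 0.1703, 0.1203.
The 2005 intake: 0.2270×2.48 + 0.2826×8.53 + 0.1998×21.05 + 0.1703×54.55 + 0.1203×52.69 = 22.8061 per 10,000.
Cohort D: 0.2270×2.09 + 0.2826×6.67 + 0.1998×21.01 + 0.1703×46.77 + 0.1203×44.54 = 19.8772 per 10,000.
Ratio = 22.8061 ÷ 19.8772 = 1.14735.

1.147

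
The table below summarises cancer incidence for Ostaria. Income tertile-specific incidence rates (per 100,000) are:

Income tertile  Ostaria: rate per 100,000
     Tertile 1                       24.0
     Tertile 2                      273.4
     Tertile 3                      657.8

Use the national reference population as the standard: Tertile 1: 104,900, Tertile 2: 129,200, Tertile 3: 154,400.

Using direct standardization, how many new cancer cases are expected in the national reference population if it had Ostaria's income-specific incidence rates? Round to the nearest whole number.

1394

Expected new cancer cases = Σ (standard pop × income-specific rate ÷ 100,000)
= 104,900×24.0/100,000 + 129,200×273.4/100,000 + 154,400×657.8/100,000
= 25.18 + 353.23 + 1015.64 = 1394.05.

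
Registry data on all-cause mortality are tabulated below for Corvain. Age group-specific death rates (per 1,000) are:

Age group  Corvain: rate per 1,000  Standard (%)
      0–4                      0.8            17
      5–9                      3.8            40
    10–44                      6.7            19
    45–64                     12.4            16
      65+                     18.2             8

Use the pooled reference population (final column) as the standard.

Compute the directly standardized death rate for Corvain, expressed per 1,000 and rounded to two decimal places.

Standard weights: 0.17, 0.40, 0.19, 0.16, 0.08.
Standardized rate: 0.1700×0.8 + 0.4000×3.8 + 0.1900×6.7 + 0.1600×12.4 + 0.0800×18.2 = 6.3690 per 1,000.

6.37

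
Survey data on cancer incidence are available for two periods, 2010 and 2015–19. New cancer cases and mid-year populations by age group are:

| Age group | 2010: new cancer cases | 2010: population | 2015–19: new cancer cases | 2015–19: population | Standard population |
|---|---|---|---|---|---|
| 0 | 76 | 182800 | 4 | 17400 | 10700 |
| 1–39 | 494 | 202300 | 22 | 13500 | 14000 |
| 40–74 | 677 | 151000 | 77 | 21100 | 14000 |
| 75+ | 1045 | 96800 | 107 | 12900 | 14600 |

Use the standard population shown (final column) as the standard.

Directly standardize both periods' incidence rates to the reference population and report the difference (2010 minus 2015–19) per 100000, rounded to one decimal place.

Age-specific rates per 100000 for 2010: 41.58, 244.19, 448.34, 1079.55.
For 2015–19: 22.99, 162.96, 364.93, 829.46.
Standard total = 53300; weights = 0.2008, 0.2627, 0.2627, 0.2739.
2010: 0.2008×41.58 + 0.2627×244.19 + 0.2627×448.34 + 0.2739×1079.55 = 485.9611 per 100000.
2015–19: 0.2008×22.99 + 0.2627×162.96 + 0.2627×364.93 + 0.2739×829.46 = 370.4792 per 100000.
Difference = 485.9611 − 370.4792 = 115.4819.

115.5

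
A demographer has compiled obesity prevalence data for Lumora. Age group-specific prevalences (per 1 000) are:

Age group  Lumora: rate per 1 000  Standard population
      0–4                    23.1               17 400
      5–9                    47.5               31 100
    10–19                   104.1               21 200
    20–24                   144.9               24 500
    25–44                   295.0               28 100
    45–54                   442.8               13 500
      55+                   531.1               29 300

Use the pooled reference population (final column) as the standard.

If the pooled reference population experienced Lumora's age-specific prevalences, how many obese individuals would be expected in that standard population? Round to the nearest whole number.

Expected obese individuals = Σ (standard pop × age-specific rate ÷ 1 000)
= 17 400×23.1/1 000 + 31 100×47.5/1 000 + 21 200×104.1/1 000 + 24 500×144.9/1 000 + 28 100×295.0/1 000 + 13 500×442.8/1 000 + 29 300×531.1/1 000
= 401.94 + 1477.25 + 2206.92 + 3550.05 + 8289.50 + 5977.80 + 15561.23 = 37464.69.

37465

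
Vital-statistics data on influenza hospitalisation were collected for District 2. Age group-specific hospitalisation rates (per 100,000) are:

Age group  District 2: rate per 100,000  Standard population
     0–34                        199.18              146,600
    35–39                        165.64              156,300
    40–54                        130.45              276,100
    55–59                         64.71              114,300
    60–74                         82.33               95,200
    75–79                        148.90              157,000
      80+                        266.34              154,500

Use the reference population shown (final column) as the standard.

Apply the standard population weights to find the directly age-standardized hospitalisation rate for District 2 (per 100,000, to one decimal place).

Standard total = 1,100,000; weights = 0.1333, 0.1421, 0.2510, 0.1039, 0.0865, 0.1427, 0.1405.
Standardized rate: 0.1333×199.18 + 0.1421×165.64 + 0.2510×130.45 + 0.1039×64.71 + 0.0865×82.33 + 0.1427×148.90 + 0.1405×266.34 = 155.3341 per 100,000.

155.3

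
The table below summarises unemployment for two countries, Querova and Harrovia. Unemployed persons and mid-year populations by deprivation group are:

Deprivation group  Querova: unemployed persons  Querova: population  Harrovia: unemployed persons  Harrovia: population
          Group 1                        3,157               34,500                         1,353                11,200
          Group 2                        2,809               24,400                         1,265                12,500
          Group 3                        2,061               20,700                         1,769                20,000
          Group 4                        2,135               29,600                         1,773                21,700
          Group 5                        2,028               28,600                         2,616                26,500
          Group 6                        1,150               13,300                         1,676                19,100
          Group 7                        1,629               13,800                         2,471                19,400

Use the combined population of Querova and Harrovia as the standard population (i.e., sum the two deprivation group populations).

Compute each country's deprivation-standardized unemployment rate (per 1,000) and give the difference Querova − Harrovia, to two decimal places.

-9.30

Deprivation-specific rates per 1,000 for Querova: 91.507, 115.123, 99.565, 72.128, 70.909, 86.466, 118.043.
For Harrovia: 120.804, 101.200, 88.450, 81.705, 98.717, 87.749, 127.371.
Combined standard total = 295,300; weights = 0.1548, 0.1250, 0.1378, 0.1737, 0.1866, 0.1097, 0.1124.
Querova: 0.1548×91.507 + 0.1250×115.123 + 0.1378×99.565 + 0.1737×72.128 + 0.1866×70.909 + 0.1097×86.466 + 0.1124×118.043 = 90.7892 per 1,000.
Harrovia: 0.1548×120.804 + 0.1250×101.200 + 0.1378×88.450 + 0.1737×81.705 + 0.1866×98.717 + 0.1097×87.749 + 0.1124×127.371 = 100.0930 per 1,000.
Difference = 90.7892 − 100.0930 = -9.3038.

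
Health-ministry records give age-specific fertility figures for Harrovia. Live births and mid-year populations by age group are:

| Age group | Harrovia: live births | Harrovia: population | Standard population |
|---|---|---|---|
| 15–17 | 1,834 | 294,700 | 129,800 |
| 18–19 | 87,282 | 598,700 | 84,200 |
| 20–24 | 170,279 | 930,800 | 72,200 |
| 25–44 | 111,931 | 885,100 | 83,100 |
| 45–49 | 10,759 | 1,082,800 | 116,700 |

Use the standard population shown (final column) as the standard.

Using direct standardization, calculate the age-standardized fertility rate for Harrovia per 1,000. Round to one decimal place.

78.1

Age-specific rates per 1,000 for Harrovia: 6.223, 145.786, 182.938, 126.461, 9.936.
Standard total = 486,000; weights = 0.2671, 0.1733, 0.1486, 0.1710, 0.2401.
Standardized rate: 0.2671×6.223 + 0.1733×145.786 + 0.1486×182.938 + 0.1710×126.461 + 0.2401×9.936 = 78.1062 per 1,000.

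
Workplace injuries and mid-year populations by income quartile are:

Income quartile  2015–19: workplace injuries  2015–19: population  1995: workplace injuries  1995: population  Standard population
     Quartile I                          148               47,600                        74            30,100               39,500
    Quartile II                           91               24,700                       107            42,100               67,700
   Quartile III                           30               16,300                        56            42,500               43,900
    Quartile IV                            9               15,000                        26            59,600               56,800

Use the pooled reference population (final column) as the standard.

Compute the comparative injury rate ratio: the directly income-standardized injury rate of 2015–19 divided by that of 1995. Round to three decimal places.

1.385

Income-specific rates per 10,000 for 2015–19: 31.09, 36.84, 18.40, 6.00.
For 1995: 24.58, 25.42, 13.18, 4.36.
Standard total = 207,900; weights = 0.1900, 0.3256, 0.2112, 0.2732.
2015–19: 0.1900×31.09 + 0.3256×36.84 + 0.2112×18.40 + 0.2732×6.00 = 23.4302 per 10,000.
1995: 0.1900×24.58 + 0.3256×25.42 + 0.2112×13.18 + 0.2732×4.36 = 16.9215 per 10,000.
Ratio = 23.4302 ÷ 16.9215 = 1.38464.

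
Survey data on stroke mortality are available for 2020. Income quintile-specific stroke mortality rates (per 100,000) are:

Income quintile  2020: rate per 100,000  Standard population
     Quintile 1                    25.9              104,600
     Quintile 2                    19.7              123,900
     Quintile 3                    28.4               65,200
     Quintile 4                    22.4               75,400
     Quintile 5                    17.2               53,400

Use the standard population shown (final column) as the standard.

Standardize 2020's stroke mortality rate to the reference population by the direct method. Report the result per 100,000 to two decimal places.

Standard total = 422,500; weights = 0.2476, 0.2933, 0.1543, 0.1785, 0.1264.
Standardized rate: 0.2476×25.9 + 0.2933×19.7 + 0.1543×28.4 + 0.1785×22.4 + 0.1264×17.2 = 22.7434 per 100,000.

22.74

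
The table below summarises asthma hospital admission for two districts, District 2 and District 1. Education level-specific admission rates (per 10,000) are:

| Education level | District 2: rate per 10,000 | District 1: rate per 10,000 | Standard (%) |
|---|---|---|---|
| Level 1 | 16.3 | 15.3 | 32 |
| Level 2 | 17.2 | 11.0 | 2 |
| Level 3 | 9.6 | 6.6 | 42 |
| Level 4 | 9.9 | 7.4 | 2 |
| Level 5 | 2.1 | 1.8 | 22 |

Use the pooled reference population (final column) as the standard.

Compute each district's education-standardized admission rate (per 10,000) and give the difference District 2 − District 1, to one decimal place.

1.8

Standard weights: 0.32, 0.02, 0.42, 0.02, 0.22.
District 2: 0.3200×16.3 + 0.0200×17.2 + 0.4200×9.6 + 0.0200×9.9 + 0.2200×2.1 = 10.2520 per 10,000.
District 1: 0.3200×15.3 + 0.0200×11.0 + 0.4200×6.6 + 0.0200×7.4 + 0.2200×1.8 = 8.4320 per 10,000.
Difference = 10.2520 − 8.4320 = 1.8200.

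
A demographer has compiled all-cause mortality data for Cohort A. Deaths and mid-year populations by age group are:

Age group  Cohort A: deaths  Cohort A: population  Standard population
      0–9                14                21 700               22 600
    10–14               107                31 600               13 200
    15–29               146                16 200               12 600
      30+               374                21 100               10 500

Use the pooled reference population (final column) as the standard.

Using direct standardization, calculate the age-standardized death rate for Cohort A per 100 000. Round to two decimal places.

609.42

Age-specific rates per 100 000 for Cohort A: 64.52, 338.61, 901.23, 1772.51.
Standard total = 58 900; weights = 0.3837, 0.2241, 0.2139, 0.1783.
Standardized rate: 0.3837×64.52 + 0.2241×338.61 + 0.2139×901.23 + 0.1783×1772.51 = 609.4162 per 100 000.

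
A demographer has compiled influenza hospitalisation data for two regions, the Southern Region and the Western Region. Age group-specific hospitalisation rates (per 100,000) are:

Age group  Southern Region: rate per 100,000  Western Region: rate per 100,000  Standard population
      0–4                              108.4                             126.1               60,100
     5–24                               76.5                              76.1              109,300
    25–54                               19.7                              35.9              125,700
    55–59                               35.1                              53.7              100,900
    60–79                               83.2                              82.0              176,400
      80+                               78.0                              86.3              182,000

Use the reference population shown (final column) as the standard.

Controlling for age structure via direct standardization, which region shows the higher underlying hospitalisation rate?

Western Region

Standard total = 754,400; weights = 0.0797, 0.1449, 0.1666, 0.1337, 0.2338, 0.2413.
The Southern Region: 0.0797×108.4 + 0.1449×76.5 + 0.1666×19.7 + 0.1337×35.1 + 0.2338×83.2 + 0.2413×78.0 = 65.9685 per 100,000.
The Western Region: 0.0797×126.1 + 0.1449×76.1 + 0.1666×35.9 + 0.1337×53.7 + 0.2338×82.0 + 0.2413×86.3 = 74.2295 per 100,000.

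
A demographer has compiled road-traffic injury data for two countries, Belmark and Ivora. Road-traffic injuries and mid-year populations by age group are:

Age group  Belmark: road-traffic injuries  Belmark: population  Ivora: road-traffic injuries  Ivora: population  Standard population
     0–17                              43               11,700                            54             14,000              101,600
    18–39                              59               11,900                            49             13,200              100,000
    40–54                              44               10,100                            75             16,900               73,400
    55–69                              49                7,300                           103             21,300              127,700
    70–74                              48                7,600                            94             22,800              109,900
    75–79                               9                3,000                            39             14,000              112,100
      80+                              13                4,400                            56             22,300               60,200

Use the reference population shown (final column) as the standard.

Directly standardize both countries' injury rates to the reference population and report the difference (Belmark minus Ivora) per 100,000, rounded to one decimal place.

Age-specific rates per 100,000 for Belmark: 367.52, 495.80, 435.64, 671.23, 631.58, 300.00, 295.45.
For Ivora: 385.71, 371.21, 443.79, 483.57, 412.28, 278.57, 251.12.
Standard total = 684,900; weights = 0.1483, 0.1460, 0.1072, 0.1865, 0.1605, 0.1637, 0.0879.
Belmark: 0.1483×367.52 + 0.1460×495.80 + 0.1072×435.64 + 0.1865×671.23 + 0.1605×631.58 + 0.1637×300.00 + 0.0879×295.45 = 475.1636 per 100,000.
Ivora: 0.1483×385.71 + 0.1460×371.21 + 0.1072×443.79 + 0.1865×483.57 + 0.1605×412.28 + 0.1637×278.57 + 0.0879×251.12 = 382.9616 per 100,000.
Difference = 475.1636 − 382.9616 = 92.2020.

92.2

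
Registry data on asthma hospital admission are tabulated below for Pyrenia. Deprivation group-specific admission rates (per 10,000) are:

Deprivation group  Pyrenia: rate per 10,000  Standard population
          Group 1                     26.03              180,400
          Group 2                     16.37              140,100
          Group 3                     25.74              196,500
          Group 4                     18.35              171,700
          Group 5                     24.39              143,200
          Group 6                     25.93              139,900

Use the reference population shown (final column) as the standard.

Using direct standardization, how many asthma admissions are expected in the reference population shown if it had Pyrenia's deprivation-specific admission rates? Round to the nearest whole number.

2232

Expected asthma admissions = Σ (standard pop × deprivation-specific rate ÷ 10,000)
= 180,400×26.03/10,000 + 140,100×16.37/10,000 + 196,500×25.74/10,000 + 171,700×18.35/10,000 + 143,200×24.39/10,000 + 139,900×25.93/10,000
= 469.58 + 229.34 + 505.79 + 315.07 + 349.26 + 362.76 = 2231.81.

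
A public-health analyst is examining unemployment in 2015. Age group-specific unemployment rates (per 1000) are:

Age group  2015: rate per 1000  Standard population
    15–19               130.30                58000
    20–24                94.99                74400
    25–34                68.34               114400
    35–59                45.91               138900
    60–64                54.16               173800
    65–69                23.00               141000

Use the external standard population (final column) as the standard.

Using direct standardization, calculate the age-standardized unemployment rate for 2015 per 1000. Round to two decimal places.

59.21

Standard total = 700500; weights = 0.0828, 0.1062, 0.1633, 0.1983, 0.2481, 0.2013.
Standardized rate: 0.0828×130.30 + 0.1062×94.99 + 0.1633×68.34 + 0.1983×45.91 + 0.2481×54.16 + 0.2013×23.00 = 59.2086 per 1000.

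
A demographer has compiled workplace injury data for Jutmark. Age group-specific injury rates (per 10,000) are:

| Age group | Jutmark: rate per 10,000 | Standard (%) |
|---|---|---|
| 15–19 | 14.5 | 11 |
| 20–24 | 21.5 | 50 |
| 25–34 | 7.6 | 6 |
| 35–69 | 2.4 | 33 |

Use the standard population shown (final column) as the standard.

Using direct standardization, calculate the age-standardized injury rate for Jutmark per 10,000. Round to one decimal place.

13.6

Standard weights: 0.11, 0.50, 0.06, 0.33.
Standardized rate: 0.1100×14.5 + 0.5000×21.5 + 0.0600×7.6 + 0.3300×2.4 = 13.5930 per 10,000.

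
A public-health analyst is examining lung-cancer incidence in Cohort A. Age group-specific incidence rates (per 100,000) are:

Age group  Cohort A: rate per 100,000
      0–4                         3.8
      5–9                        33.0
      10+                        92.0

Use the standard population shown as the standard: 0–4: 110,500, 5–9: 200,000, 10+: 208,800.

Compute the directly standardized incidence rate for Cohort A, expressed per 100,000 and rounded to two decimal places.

50.51

Standard total = 519,300; weights = 0.2128, 0.3851, 0.4021.
Standardized rate: 0.2128×3.8 + 0.3851×33.0 + 0.4021×92.0 = 50.5093 per 100,000.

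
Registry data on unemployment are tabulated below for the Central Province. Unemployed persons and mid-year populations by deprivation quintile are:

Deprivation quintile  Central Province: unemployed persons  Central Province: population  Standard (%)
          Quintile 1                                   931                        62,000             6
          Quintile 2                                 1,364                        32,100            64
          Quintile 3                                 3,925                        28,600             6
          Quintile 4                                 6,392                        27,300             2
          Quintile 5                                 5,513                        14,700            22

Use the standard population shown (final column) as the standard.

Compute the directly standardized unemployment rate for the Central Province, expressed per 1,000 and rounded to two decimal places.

123.52

Deprivation-specific rates per 1,000 for the Central Province: 15.016, 42.492, 137.238, 234.139, 375.034.
Standard weights: 0.06, 0.64, 0.06, 0.02, 0.22.
Standardized rate: 0.0600×15.016 + 0.6400×42.492 + 0.0600×137.238 + 0.0200×234.139 + 0.2200×375.034 = 123.5205 per 1,000.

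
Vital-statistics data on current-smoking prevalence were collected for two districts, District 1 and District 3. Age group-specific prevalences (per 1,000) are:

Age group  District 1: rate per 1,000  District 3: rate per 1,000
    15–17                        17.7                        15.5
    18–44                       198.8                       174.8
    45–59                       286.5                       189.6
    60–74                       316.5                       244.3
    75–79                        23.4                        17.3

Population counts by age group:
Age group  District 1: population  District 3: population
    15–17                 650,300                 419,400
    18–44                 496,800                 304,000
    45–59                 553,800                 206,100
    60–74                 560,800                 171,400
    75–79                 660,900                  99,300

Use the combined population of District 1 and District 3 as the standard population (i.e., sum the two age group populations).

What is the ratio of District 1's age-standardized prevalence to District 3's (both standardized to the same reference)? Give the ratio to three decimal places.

1.310

Combined standard total = 4,122,800; weights = 0.2595, 0.1942, 0.1843, 0.1776, 0.1844.
District 1: 0.2595×17.7 + 0.1942×198.8 + 0.1843×286.5 + 0.1776×316.5 + 0.1844×23.4 = 156.5378 per 1,000.
District 3: 0.2595×15.5 + 0.1942×174.8 + 0.1843×189.6 + 0.1776×244.3 + 0.1844×17.3 = 119.4977 per 1,000.
Ratio = 156.5378 ÷ 119.4977 = 1.30996.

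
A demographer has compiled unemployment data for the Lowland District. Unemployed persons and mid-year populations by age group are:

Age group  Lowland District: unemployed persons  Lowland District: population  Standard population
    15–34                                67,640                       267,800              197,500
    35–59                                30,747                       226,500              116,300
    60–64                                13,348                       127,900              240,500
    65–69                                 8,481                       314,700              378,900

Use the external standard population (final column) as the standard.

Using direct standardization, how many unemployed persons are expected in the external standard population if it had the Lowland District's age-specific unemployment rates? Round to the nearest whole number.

Age-specific rates per 1,000 for the Lowland District: 252.577, 135.748, 104.363, 26.949.
Expected unemployed persons = Σ (standard pop × age-specific rate ÷ 1,000)
= 197,500×252.577/1,000 + 116,300×135.748/1,000 + 240,500×104.363/1,000 + 378,900×26.949/1,000
= 49883.87 + 15787.53 + 25099.25 + 10211.16 = 100981.81.

100982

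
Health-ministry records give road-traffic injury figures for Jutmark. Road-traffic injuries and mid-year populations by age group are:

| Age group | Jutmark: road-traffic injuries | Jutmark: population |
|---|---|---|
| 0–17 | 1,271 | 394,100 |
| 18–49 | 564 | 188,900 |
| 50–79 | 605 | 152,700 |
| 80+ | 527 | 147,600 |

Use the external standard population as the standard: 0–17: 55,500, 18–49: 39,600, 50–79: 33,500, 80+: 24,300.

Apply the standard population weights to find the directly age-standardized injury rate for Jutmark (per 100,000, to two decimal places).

337.94

Age-specific rates per 100,000 for Jutmark: 322.51, 298.57, 396.20, 357.05.
Standard total = 152,900; weights = 0.3630, 0.2590, 0.2191, 0.1589.
Standardized rate: 0.3630×322.51 + 0.2590×298.57 + 0.2191×396.20 + 0.1589×357.05 = 337.9432 per 100,000.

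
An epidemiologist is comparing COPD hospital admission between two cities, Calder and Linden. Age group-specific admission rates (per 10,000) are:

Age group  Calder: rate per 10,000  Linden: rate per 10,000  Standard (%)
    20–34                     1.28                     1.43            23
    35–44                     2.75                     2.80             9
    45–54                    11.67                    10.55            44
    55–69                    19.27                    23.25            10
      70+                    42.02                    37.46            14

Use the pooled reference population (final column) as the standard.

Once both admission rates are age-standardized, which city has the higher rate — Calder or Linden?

Calder

Standard weights: 0.23, 0.09, 0.44, 0.10, 0.14.
Calder: 0.2300×1.28 + 0.0900×2.75 + 0.4400×11.67 + 0.1000×19.27 + 0.1400×42.02 = 13.4865 per 10,000.
Linden: 0.2300×1.43 + 0.0900×2.80 + 0.4400×10.55 + 0.1000×23.25 + 0.1400×37.46 = 12.7923 per 10,000.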